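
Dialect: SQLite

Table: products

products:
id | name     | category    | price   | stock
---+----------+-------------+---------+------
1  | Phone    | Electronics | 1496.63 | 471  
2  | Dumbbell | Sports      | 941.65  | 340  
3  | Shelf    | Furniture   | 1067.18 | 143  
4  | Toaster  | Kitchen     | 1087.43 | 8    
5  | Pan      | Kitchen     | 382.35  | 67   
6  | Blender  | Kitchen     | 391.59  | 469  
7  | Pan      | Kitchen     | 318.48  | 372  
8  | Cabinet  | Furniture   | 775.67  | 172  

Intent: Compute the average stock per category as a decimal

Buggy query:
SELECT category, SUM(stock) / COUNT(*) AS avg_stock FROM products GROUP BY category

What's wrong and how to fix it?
Bug: Both operands are integers, so '/' performs integer division and truncates

Fix: Multiply by 1.0 (or CAST to REAL) to force floating-point division

Corrected query:
SELECT category, SUM(stock) * 1.0 / COUNT(*) AS avg_stock FROM products GROUP BY category

Result:
category    | avg_stock
------------+----------
Electronics | 471      
Furniture   | 157.5    
Kitchen     | 229      
Sports      | 340      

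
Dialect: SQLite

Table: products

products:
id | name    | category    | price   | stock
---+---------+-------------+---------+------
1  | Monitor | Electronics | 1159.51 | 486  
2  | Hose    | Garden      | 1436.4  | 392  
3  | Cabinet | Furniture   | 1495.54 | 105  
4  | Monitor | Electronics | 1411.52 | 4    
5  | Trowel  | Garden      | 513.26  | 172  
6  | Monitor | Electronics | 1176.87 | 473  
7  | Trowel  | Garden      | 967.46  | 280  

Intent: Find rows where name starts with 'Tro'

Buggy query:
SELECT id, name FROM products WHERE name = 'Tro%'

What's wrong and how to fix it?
Bug: '=' compares the literal string including the % character; pattern matching needs LIKE

Fix: Replace '=' with LIKE so 'Tro%' is treated as a pattern

Corrected query:
SELECT id, name FROM products WHERE name LIKE 'Tro%'

Result:
id | name  
---+-------
5  | Trowel
7  | Trowel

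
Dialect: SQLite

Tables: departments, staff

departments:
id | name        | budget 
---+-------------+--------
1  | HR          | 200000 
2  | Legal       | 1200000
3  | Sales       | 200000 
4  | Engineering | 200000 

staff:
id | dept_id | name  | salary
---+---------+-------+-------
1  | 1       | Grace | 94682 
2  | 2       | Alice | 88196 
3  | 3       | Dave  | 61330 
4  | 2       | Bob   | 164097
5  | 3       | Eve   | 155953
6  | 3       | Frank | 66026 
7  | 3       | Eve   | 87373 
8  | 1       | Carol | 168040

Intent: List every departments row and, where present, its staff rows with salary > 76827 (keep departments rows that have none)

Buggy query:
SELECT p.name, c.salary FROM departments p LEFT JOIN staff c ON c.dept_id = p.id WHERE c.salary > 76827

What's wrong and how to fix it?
Bug: A WHERE condition on the right-hand table after LEFT JOIN drops unmatched parents

Fix: Move the right-table condition into the ON clause so unmatched parents are kept

Corrected query:
SELECT p.name, c.salary FROM departments p LEFT JOIN staff c ON c.dept_id = p.id AND c.salary > 76827

Result:
name        | salary
------------+-------
HR          | 94682 
HR          | 168040
Legal       | 88196 
Legal       | 164097
Sales       | 87373 
Sales       | 155953
Engineering | NULL  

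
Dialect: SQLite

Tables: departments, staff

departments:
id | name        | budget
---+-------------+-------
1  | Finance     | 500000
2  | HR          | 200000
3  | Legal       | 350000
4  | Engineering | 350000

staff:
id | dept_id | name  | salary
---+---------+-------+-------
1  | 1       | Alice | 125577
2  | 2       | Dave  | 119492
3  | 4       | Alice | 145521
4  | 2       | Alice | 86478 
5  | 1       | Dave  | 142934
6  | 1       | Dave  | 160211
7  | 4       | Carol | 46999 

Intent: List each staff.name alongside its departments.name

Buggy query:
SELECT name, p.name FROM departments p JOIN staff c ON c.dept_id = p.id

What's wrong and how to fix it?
Bug: 'name' exists in both joined tables, so the database can't tell which one is meant

Fix: Prefix ambiguous columns with the table alias

Corrected query:
SELECT c.name, p.name FROM departments p JOIN staff c ON c.dept_id = p.id

Result:
name  | name       
------+------------
Alice | Finance    
Dave  | HR         
Alice | Engineering
Alice | HR         
Dave  | Finance    
Dave  | Finance    
Carol | Engineering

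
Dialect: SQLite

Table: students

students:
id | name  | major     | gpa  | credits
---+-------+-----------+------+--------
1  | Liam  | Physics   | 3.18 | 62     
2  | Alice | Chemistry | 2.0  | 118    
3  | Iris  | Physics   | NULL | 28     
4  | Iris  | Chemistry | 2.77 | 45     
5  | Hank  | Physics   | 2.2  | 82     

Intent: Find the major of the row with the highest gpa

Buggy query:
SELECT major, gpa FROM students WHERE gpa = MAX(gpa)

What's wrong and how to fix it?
Bug: WHERE is evaluated per row; an aggregate over the whole table isn't defined there

Fix: Wrap MAX in a scalar subquery so WHERE compares against a single value

Corrected query:
SELECT major, gpa FROM students WHERE gpa = (SELECT MAX(gpa) FROM students)

Result:
major   | gpa 
--------+-----
Physics | 3.18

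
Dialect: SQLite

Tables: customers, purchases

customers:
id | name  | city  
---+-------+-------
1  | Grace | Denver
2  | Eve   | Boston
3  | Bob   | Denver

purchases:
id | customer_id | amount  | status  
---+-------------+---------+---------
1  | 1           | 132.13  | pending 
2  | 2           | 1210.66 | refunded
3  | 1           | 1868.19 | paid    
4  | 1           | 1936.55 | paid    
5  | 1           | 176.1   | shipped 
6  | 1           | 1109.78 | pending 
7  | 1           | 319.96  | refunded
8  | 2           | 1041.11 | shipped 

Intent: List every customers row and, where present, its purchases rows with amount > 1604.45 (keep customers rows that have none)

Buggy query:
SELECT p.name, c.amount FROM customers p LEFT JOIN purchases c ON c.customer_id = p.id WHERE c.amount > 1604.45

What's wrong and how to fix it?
Bug: A WHERE condition on the right-hand table after LEFT JOIN drops unmatched parents

Fix: Move the right-table condition into the ON clause so unmatched parents are kept

Corrected query:
SELECT p.name, c.amount FROM customers p LEFT JOIN purchases c ON c.customer_id = p.id AND c.amount > 1604.45

Result:
name  | amount 
------+--------
Grace | 1868.19
Grace | 1936.55
Eve   | NULL   
Bob   | NULL   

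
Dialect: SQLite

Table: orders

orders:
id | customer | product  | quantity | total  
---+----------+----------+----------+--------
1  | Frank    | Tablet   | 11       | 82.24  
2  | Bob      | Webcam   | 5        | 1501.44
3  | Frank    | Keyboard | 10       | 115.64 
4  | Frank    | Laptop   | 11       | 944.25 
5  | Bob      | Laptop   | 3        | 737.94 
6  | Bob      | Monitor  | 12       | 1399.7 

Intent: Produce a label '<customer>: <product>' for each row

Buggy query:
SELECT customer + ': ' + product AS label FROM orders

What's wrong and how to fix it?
Bug: '+' is numeric addition; on text columns SQLite converts them to 0 instead of concatenating

Fix: Replace + with || to concatenate text

Corrected query:
SELECT customer || ': ' || product AS label FROM orders

Result:
label          
---------------
Frank: Tablet  
Bob: Webcam    
Frank: Keyboard
Frank: Laptop  
Bob: Laptop    
Bob: Monitor   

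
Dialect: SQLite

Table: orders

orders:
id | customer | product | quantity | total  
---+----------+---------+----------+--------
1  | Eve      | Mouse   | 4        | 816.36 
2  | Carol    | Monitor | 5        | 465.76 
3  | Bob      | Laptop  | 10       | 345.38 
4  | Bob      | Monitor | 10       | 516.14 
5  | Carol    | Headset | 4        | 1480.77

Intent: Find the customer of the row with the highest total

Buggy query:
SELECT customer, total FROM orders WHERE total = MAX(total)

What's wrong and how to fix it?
Bug: MAX(total) is an aggregate and cannot be used directly in WHERE

Fix: Use a subquery: WHERE total = (SELECT MAX(total) FROM orders)

Corrected query:
SELECT customer, total FROM orders WHERE total = (SELECT MAX(total) FROM orders)

Result:
customer | total  
---------+--------
Carol    | 1480.77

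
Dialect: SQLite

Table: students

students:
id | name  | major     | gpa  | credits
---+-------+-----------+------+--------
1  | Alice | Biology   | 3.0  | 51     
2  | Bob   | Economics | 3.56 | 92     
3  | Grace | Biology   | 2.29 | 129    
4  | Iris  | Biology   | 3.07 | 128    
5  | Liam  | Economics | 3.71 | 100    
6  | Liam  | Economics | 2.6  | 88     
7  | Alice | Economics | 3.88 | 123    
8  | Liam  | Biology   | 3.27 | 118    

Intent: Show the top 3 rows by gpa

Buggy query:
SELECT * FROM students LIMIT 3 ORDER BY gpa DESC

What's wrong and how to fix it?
Bug: LIMIT must come after ORDER BY

Fix: Swap the clauses: ORDER BY first, then LIMIT

Corrected query:
SELECT * FROM students ORDER BY gpa DESC LIMIT 3

Result:
id | name  | major     | gpa  | credits
---+-------+-----------+------+--------
7  | Alice | Economics | 3.88 | 123    
5  | Liam  | Economics | 3.71 | 100    
2  | Bob   | Economics | 3.56 | 92     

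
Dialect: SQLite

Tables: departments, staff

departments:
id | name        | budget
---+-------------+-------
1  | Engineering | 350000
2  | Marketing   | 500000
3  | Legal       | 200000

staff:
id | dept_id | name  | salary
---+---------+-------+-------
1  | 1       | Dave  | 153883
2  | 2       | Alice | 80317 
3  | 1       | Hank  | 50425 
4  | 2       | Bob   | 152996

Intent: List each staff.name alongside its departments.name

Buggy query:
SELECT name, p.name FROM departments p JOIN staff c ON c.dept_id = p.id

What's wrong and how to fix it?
Bug: Both tables have a 'name' column; the unqualified reference is ambiguous

Fix: Qualify the column with its table alias (c.name)

Corrected query:
SELECT c.name, p.name FROM departments p JOIN staff c ON c.dept_id = p.id

Result:
name  | name       
------+------------
Dave  | Engineering
Alice | Marketing  
Hank  | Engineering
Bob   | Marketing  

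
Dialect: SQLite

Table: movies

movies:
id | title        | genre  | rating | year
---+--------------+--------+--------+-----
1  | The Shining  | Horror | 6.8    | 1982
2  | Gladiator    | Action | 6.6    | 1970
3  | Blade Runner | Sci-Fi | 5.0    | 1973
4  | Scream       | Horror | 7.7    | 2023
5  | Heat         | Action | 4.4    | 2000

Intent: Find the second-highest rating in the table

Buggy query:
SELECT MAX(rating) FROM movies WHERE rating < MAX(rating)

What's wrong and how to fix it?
Bug: MAX(rating) on the right of the comparison is an aggregate-in-WHERE error

Fix: Put the inner MAX in a scalar subquery

Corrected query:
SELECT MAX(rating) FROM movies WHERE rating < (SELECT MAX(rating) FROM movies)

Result:
MAX(rating)
-----------
6.8        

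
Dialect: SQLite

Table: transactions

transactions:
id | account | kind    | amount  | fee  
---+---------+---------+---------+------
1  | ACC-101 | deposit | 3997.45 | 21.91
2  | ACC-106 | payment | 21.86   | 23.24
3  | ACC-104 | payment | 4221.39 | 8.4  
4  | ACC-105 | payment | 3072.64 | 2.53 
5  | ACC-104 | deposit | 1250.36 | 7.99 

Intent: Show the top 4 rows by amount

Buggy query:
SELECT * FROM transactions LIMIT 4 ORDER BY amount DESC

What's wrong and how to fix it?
Bug: ORDER BY cannot follow LIMIT; LIMIT is the final clause

Fix: Sort with ORDER BY, then apply LIMIT

Corrected query:
SELECT * FROM transactions ORDER BY amount DESC LIMIT 4

Result:
id | account | kind    | amount  | fee  
---+---------+---------+---------+------
3  | ACC-104 | payment | 4221.39 | 8.4  
1  | ACC-101 | deposit | 3997.45 | 21.91
4  | ACC-105 | payment | 3072.64 | 2.53 
5  | ACC-104 | deposit | 1250.36 | 7.99 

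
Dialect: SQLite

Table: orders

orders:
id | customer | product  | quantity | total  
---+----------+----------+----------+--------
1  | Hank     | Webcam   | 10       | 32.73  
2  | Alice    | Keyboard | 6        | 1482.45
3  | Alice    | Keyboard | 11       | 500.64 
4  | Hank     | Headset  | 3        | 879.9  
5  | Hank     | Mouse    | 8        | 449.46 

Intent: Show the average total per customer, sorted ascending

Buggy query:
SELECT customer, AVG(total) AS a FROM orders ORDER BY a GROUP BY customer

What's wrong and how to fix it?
Bug: GROUP BY must precede ORDER BY

Fix: Move ORDER BY to the end, after GROUP BY

Corrected query:
SELECT customer, AVG(total) AS a FROM orders GROUP BY customer ORDER BY a

Result:
customer | a      
---------+--------
Hank     | 454.03 
Alice    | 991.545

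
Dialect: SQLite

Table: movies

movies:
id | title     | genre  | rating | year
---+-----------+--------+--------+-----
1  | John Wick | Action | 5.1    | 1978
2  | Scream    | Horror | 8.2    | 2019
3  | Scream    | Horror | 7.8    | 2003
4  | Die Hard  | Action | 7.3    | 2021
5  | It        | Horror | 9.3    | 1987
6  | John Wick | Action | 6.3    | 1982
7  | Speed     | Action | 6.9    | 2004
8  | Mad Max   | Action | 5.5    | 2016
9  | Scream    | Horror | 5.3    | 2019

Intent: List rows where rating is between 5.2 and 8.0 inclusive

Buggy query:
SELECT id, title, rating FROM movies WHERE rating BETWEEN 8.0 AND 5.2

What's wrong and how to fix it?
Bug: The bounds are reversed; BETWEEN a AND b requires a <= b to match anything

Fix: Write BETWEEN 5.2 AND 8.0

Corrected query:
SELECT id, title, rating FROM movies WHERE rating BETWEEN 5.2 AND 8.0

Result:
id | title     | rating
---+-----------+-------
3  | Scream    | 7.8   
4  | Die Hard  | 7.3   
6  | John Wick | 6.3   
7  | Speed     | 6.9   
8  | Mad Max   | 5.5   
9  | Scream    | 5.3   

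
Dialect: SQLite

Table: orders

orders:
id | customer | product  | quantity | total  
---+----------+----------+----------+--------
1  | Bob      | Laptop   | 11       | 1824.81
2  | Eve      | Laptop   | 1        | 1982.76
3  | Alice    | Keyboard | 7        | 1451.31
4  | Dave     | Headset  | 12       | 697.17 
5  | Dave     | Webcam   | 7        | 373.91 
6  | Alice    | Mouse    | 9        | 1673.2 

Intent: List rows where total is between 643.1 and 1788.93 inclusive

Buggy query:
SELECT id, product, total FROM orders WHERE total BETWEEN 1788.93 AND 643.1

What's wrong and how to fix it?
Bug: The bounds are reversed; BETWEEN a AND b requires a <= b to match anything

Fix: Write BETWEEN 643.1 AND 1788.93

Corrected query:
SELECT id, product, total FROM orders WHERE total BETWEEN 643.1 AND 1788.93

Result:
id | product  | total  
---+----------+--------
3  | Keyboard | 1451.31
4  | Headset  | 697.17 
6  | Mouse    | 1673.2 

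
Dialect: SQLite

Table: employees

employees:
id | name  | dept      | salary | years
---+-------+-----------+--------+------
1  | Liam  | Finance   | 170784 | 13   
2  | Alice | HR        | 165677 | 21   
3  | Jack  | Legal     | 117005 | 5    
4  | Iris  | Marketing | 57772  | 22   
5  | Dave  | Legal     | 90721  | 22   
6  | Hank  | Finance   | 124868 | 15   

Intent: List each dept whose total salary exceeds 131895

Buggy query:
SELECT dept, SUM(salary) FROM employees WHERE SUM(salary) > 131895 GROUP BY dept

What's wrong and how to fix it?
Bug: WHERE runs before GROUP BY, so aggregates aren't available there

Fix: Move the aggregate condition to a HAVING clause

Corrected query:
SELECT dept, SUM(salary) FROM employees GROUP BY dept HAVING SUM(salary) > 131895

Result:
dept    | SUM(salary)
--------+------------
Finance | 295652     
HR      | 165677     
Legal   | 207726     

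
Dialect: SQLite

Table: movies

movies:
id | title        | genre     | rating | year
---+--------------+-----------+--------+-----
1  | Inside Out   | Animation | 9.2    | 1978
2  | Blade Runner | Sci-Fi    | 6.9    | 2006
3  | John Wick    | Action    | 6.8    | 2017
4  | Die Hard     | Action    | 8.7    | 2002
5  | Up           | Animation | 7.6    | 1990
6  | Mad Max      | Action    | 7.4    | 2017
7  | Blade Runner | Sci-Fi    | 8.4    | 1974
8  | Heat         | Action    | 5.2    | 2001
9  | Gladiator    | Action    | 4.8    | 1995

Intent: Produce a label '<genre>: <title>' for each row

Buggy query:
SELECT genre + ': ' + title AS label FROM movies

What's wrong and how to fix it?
Bug: SQLite uses || for string concatenation; + coerces text to numbers (yielding 0)

Fix: Replace + with || to concatenate text

Corrected query:
SELECT genre || ': ' || title AS label FROM movies

Result:
label                
---------------------
Animation: Inside Out
Sci-Fi: Blade Runner 
Action: John Wick    
Action: Die Hard     
Animation: Up        
Action: Mad Max      
Sci-Fi: Blade Runner 
Action: Heat         
Action: Gladiator    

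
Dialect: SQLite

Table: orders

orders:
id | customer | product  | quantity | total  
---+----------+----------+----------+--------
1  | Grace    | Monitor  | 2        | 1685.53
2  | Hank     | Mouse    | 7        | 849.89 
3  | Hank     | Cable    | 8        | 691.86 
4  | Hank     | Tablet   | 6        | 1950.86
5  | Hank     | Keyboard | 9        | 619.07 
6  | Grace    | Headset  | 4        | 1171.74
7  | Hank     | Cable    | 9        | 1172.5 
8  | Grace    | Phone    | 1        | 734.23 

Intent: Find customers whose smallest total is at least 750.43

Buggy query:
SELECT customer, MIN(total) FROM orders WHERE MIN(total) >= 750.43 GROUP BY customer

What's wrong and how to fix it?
Bug: Aggregates like MIN are computed per group after WHERE runs

Fix: Use HAVING for the per-group MIN condition

Corrected query:
SELECT customer, MIN(total) FROM orders GROUP BY customer HAVING MIN(total) >= 750.43

Result:
(no rows)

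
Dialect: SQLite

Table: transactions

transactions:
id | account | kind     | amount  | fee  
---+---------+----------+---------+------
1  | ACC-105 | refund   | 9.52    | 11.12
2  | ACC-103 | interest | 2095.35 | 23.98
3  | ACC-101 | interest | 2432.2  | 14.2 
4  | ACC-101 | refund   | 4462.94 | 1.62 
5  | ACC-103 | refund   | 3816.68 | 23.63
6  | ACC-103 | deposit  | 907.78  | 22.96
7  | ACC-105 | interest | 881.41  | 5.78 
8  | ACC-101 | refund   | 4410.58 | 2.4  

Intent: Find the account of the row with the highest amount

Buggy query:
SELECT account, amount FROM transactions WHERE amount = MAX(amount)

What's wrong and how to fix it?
Bug: WHERE is evaluated per row; an aggregate over the whole table isn't defined there

Fix: Use a subquery: WHERE amount = (SELECT MAX(amount) FROM transactions)

Corrected query:
SELECT account, amount FROM transactions WHERE amount = (SELECT MAX(amount) FROM transactions)

Result:
account | amount 
--------+--------
ACC-101 | 4462.94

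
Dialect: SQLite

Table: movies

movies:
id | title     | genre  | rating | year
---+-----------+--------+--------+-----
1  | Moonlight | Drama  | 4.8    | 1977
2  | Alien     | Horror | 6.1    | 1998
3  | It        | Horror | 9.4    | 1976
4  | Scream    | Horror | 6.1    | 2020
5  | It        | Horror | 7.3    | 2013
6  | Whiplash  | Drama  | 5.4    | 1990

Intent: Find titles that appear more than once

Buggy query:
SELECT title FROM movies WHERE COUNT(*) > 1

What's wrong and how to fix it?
Bug: WHERE can't reference COUNT(*); aggregates are computed after WHERE

Fix: Group first, then use HAVING for the count condition

Corrected query:
SELECT title FROM movies GROUP BY title HAVING COUNT(*) > 1

Result:
title
-----
It   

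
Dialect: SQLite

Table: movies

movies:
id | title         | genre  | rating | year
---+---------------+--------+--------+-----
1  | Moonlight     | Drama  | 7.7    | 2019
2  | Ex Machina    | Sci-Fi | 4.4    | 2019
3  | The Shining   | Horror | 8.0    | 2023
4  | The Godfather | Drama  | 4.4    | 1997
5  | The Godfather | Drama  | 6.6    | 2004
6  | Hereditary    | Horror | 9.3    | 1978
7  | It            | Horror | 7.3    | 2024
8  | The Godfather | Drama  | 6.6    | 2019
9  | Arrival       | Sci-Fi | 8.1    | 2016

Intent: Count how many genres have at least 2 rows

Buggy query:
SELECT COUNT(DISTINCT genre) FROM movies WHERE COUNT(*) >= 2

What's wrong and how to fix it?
Bug: COUNT(*) cannot appear in WHERE; the per-group count doesn't exist yet

Fix: Use a subquery that GROUPs and filters with HAVING, then count its rows

Corrected query:
SELECT COUNT(*) FROM (SELECT genre FROM movies GROUP BY genre HAVING COUNT(*) >= 2)

Result:
COUNT(*)
--------
3       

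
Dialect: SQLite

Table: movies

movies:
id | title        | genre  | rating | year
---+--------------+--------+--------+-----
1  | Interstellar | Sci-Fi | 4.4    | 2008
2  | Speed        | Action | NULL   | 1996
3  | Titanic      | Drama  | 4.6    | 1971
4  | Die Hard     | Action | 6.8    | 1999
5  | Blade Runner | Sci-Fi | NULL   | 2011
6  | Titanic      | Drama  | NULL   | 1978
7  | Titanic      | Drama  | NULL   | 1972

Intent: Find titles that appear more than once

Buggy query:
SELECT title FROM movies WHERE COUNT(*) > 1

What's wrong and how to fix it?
Bug: WHERE can't reference COUNT(*); aggregates are computed after WHERE

Fix: GROUP BY title, then filter groups with HAVING COUNT(*) > 1

Corrected query:
SELECT title FROM movies GROUP BY title HAVING COUNT(*) > 1

Result:
title  
-------
Titanic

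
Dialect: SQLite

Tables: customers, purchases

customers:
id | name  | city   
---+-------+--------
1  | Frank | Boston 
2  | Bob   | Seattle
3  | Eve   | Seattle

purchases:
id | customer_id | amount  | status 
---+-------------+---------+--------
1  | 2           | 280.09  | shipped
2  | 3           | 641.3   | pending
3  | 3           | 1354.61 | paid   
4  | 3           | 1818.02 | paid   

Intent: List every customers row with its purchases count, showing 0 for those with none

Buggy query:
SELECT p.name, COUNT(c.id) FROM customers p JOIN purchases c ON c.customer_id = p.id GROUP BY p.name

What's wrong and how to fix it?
Bug: INNER JOIN drops customers rows that have no matching purchases rows

Fix: Switch to LEFT JOIN to retain unmatched parent rows

Corrected query:
SELECT p.name, COUNT(c.id) FROM customers p LEFT JOIN purchases c ON c.customer_id = p.id GROUP BY p.name

Result:
name  | COUNT(c.id)
------+------------
Bob   | 1          
Eve   | 3          
Frank | 0          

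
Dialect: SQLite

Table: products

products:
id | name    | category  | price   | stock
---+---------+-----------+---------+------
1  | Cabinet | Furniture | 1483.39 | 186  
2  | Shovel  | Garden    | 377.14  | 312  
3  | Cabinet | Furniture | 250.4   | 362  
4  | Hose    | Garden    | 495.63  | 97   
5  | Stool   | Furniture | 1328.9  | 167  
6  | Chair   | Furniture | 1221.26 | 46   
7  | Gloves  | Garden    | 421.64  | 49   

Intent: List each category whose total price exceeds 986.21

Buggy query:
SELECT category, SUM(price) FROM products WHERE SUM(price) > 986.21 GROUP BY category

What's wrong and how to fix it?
Bug: SUM(price) is an aggregate, but WHERE filters rows before aggregation

Fix: Move the aggregate condition to a HAVING clause

Corrected query:
SELECT category, SUM(price) FROM products GROUP BY category HAVING SUM(price) > 986.21

Result:
category  | SUM(price)
----------+-----------
Furniture | 4283.95   
Garden    | 1294.41   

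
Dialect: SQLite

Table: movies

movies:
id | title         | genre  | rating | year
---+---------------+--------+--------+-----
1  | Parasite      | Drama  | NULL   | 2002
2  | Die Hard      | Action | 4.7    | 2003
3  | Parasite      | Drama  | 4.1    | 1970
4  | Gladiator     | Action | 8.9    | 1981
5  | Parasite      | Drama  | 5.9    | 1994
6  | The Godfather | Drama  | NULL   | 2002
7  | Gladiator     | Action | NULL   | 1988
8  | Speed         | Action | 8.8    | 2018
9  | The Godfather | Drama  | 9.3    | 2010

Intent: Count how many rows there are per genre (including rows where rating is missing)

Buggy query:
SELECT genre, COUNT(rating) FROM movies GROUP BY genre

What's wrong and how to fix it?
Bug: COUNT(rating) skips NULLs, so groups with missing rating are undercounted

Fix: Replace COUNT(rating) with COUNT(*)

Corrected query:
SELECT genre, COUNT(*) FROM movies GROUP BY genre

Result:
genre  | COUNT(*)
-------+---------
Action | 4       
Drama  | 5       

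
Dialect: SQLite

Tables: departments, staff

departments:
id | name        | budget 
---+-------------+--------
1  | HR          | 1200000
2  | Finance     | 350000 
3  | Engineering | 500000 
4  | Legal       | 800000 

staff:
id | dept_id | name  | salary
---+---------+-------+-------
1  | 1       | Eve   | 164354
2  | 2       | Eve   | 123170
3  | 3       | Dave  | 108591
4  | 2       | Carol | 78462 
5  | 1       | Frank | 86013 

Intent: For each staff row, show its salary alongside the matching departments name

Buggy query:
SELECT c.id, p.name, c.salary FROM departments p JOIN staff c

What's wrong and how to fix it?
Bug: JOIN with no ON clause produces a cartesian product; every staff row pairs with every departments row

Fix: Specify the join condition linking the foreign key to the parent id

Corrected query:
SELECT c.id, p.name, c.salary FROM departments p JOIN staff c ON c.dept_id = p.id

Result:
id | name        | salary
---+-------------+-------
1  | HR          | 164354
2  | Finance     | 123170
3  | Engineering | 108591
4  | Finance     | 78462 
5  | HR          | 86013 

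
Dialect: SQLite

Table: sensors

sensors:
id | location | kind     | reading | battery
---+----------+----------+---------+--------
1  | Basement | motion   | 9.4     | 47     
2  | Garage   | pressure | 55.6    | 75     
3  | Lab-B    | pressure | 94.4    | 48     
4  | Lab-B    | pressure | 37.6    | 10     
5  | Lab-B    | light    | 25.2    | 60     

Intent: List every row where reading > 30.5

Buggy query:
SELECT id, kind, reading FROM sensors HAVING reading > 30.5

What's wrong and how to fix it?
Bug: This is a non-aggregate query (no GROUP BY, no aggregates), so in SQLite the HAVING clause is invalid here; a row-level condition belongs in WHERE

Fix: Use WHERE for row-level filtering

Corrected query:
SELECT id, kind, reading FROM sensors WHERE reading > 30.5

Result:
id | kind     | reading
---+----------+--------
2  | pressure | 55.6   
3  | pressure | 94.4   
4  | pressure | 37.6   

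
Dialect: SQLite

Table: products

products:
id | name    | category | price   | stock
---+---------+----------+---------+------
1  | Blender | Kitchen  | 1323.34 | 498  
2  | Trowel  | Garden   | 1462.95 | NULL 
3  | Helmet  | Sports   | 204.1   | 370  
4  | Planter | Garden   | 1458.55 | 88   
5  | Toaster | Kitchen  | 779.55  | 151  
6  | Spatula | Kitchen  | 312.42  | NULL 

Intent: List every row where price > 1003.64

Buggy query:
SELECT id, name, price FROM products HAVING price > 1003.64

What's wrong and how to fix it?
Bug: This is a non-aggregate query (no GROUP BY, no aggregates), so in SQLite the HAVING clause is invalid here; a row-level condition belongs in WHERE

Fix: Use WHERE for row-level filtering

Corrected query:
SELECT id, name, price FROM products WHERE price > 1003.64

Result:
id | name    | price  
---+---------+--------
1  | Blender | 1323.34
2  | Trowel  | 1462.95
4  | Planter | 1458.55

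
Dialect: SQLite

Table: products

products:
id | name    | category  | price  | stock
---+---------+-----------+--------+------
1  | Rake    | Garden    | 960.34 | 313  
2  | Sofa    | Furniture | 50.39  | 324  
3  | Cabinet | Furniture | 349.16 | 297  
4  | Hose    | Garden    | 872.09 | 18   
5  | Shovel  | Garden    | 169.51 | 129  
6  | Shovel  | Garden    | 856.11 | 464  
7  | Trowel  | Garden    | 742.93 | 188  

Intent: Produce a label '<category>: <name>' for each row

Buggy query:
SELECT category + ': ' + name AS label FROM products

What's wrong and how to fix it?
Bug: '+' is numeric addition; on text columns SQLite converts them to 0 instead of concatenating

Fix: Use the || operator for string concatenation

Corrected query:
SELECT category || ': ' || name AS label FROM products

Result:
label             
------------------
Garden: Rake      
Furniture: Sofa   
Furniture: Cabinet
Garden: Hose      
Garden: Shovel    
Garden: Shovel    
Garden: Trowel    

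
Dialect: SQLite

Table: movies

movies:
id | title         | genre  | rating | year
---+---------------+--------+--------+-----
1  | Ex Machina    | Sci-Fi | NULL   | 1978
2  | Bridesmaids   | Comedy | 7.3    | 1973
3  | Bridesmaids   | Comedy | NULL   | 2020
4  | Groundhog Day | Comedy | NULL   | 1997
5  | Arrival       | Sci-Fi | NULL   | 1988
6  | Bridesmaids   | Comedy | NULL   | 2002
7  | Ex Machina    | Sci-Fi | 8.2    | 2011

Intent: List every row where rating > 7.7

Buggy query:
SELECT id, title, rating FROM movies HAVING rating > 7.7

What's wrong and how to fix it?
Bug: HAVING filters the output of aggregation, but this query has no GROUP BY and no aggregate functions, so SQLite rejects it (HAVING clause on a non-aggregate query); the condition here is per row

Fix: Use WHERE for row-level filtering

Corrected query:
SELECT id, title, rating FROM movies WHERE rating > 7.7

Result:
id | title      | rating
---+------------+-------
7  | Ex Machina | 8.2   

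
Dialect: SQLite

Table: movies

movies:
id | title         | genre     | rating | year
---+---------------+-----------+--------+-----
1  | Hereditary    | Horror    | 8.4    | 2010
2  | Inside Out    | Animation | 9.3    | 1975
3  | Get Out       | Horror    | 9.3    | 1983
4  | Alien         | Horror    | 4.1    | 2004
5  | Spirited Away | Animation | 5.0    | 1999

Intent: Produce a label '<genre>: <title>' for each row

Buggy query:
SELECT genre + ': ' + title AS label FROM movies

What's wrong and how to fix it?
Bug: SQLite uses || for string concatenation; + coerces text to numbers (yielding 0)

Fix: Use the || operator for string concatenation

Corrected query:
SELECT genre || ': ' || title AS label FROM movies

Result:
label                   
------------------------
Horror: Hereditary      
Animation: Inside Out   
Horror: Get Out         
Horror: Alien           
Animation: Spirited Away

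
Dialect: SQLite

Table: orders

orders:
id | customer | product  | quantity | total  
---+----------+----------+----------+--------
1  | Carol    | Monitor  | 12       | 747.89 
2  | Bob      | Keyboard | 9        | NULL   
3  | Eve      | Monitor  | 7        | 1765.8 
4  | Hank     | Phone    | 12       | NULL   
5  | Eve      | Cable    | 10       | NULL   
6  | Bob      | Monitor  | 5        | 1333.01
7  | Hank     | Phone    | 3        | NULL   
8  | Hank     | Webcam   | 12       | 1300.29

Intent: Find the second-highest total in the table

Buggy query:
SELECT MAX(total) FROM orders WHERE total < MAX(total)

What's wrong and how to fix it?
Bug: The inner MAX is an aggregate inside WHERE, which is not allowed

Fix: Compute the overall MAX in a subquery, then take MAX of rows below it

Corrected query:
SELECT MAX(total) FROM orders WHERE total < (SELECT MAX(total) FROM orders)

Result:
MAX(total)
----------
1333.01   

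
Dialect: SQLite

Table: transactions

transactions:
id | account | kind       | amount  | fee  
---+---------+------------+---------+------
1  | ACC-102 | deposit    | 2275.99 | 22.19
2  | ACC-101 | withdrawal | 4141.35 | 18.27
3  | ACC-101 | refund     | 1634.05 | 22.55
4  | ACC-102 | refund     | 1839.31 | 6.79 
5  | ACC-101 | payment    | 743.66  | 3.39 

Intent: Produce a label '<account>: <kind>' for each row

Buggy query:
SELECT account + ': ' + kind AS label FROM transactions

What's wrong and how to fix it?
Bug: '+' is numeric addition; on text columns SQLite converts them to 0 instead of concatenating

Fix: Use the || operator for string concatenation

Corrected query:
SELECT account || ': ' || kind AS label FROM transactions

Result:
label              
-------------------
ACC-102: deposit   
ACC-101: withdrawal
ACC-101: refund    
ACC-102: refund    
ACC-101: payment   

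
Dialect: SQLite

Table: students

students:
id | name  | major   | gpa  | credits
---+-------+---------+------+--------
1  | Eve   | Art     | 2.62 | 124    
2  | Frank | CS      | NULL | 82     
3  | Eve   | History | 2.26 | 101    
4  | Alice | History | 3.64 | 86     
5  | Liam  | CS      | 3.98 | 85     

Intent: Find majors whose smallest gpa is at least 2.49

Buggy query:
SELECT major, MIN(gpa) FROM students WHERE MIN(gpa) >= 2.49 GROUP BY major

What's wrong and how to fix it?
Bug: Aggregates like MIN are computed per group after WHERE runs

Fix: Replace WHERE with HAVING after the GROUP BY

Corrected query:
SELECT major, MIN(gpa) FROM students GROUP BY major HAVING MIN(gpa) >= 2.49

Result:
major | MIN(gpa)
------+---------
Art   | 2.62    
CS    | 3.98    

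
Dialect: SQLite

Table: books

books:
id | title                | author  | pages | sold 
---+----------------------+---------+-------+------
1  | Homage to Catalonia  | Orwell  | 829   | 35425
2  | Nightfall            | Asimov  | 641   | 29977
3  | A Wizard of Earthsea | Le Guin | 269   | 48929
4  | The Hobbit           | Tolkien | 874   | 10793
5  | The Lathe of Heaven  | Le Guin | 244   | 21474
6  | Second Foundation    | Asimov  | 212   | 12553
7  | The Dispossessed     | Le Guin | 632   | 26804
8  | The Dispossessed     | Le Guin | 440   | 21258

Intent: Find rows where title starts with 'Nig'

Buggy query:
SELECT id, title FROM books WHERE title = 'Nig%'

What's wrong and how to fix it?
Bug: '=' compares the literal string including the % character; pattern matching needs LIKE

Fix: Replace '=' with LIKE so 'Nig%' is treated as a pattern

Corrected query:
SELECT id, title FROM books WHERE title LIKE 'Nig%'

Result:
id | title    
---+----------
2  | Nightfall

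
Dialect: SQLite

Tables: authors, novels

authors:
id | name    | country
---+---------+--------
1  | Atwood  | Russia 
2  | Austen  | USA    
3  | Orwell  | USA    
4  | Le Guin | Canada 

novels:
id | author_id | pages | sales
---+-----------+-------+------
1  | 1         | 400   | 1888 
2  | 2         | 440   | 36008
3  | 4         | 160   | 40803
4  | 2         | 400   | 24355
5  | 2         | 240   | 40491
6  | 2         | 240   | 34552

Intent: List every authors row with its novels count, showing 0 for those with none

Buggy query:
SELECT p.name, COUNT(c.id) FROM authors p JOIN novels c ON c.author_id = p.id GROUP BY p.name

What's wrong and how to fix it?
Bug: INNER JOIN drops authors rows that have no matching novels rows

Fix: Switch to LEFT JOIN to retain unmatched parent rows

Corrected query:
SELECT p.name, COUNT(c.id) FROM authors p LEFT JOIN novels c ON c.author_id = p.id GROUP BY p.name

Result:
name    | COUNT(c.id)
--------+------------
Atwood  | 1          
Austen  | 4          
Le Guin | 1          
Orwell  | 0          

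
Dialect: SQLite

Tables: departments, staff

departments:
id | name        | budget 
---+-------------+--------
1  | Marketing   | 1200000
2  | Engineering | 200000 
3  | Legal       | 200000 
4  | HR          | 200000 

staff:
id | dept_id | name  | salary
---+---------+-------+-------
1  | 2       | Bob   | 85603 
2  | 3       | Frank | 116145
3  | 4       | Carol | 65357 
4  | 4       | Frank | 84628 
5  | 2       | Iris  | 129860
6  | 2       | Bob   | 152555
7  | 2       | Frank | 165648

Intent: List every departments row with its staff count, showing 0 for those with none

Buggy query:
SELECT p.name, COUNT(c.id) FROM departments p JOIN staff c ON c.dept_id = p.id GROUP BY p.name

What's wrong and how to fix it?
Bug: INNER JOIN drops departments rows that have no matching staff rows

Fix: Switch to LEFT JOIN to retain unmatched parent rows

Corrected query:
SELECT p.name, COUNT(c.id) FROM departments p LEFT JOIN staff c ON c.dept_id = p.id GROUP BY p.name

Result:
name        | COUNT(c.id)
------------+------------
Engineering | 4          
HR          | 2          
Legal       | 1          
Marketing   | 0          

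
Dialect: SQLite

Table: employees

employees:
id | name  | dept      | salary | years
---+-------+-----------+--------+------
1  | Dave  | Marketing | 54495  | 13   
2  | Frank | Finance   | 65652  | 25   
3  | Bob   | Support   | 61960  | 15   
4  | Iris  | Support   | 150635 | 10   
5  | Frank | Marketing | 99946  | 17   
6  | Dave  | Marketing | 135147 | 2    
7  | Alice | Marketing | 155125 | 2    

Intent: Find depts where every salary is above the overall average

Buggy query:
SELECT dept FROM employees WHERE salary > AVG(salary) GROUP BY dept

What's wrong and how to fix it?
Bug: AVG() is an aggregate; it can't sit directly in WHERE

Fix: Compute the overall average in a scalar subquery and compare each group's MIN against it in HAVING

Corrected query:
SELECT dept FROM employees GROUP BY dept HAVING MIN(salary) > (SELECT AVG(salary) FROM employees)

Result:
(no rows)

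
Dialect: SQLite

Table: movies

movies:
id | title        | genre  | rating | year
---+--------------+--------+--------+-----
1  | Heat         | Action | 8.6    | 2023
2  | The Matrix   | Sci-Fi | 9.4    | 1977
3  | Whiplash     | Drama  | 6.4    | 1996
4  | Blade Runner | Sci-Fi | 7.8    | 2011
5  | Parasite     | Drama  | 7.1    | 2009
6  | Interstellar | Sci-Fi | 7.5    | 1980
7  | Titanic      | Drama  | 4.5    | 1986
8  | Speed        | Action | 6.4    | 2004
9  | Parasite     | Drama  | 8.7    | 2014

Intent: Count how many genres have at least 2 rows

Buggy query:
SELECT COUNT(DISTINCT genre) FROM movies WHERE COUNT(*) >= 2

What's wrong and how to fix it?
Bug: WHERE filters individual rows, not groups, so a group-level COUNT is invalid there

Fix: Use a subquery that GROUPs and filters with HAVING, then count its rows

Corrected query:
SELECT COUNT(*) FROM (SELECT genre FROM movies GROUP BY genre HAVING COUNT(*) >= 2)

Result:
COUNT(*)
--------
3       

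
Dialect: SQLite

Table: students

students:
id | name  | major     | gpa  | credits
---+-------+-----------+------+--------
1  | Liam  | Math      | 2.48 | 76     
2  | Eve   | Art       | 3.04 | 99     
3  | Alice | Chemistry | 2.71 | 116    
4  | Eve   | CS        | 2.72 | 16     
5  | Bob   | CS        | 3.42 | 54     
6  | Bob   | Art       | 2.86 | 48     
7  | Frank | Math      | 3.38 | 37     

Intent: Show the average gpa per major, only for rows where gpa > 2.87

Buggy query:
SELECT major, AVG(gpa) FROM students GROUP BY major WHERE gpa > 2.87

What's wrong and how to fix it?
Bug: WHERE cannot follow GROUP BY

Fix: Move the WHERE clause before GROUP BY

Corrected query:
SELECT major, AVG(gpa) FROM students WHERE gpa > 2.87 GROUP BY major

Result:
major | AVG(gpa)
------+---------
Art   | 3.04    
CS    | 3.42    
Math  | 3.38    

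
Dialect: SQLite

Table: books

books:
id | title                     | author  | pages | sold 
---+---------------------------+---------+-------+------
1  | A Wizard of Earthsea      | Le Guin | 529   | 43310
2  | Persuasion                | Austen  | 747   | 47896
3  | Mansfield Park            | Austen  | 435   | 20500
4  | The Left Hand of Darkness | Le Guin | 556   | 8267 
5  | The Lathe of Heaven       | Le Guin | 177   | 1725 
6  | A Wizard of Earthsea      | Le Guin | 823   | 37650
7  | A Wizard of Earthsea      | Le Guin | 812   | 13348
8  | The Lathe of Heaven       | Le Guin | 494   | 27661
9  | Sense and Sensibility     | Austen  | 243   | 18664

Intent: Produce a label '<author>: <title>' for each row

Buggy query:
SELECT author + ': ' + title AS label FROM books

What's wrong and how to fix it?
Bug: '+' is numeric addition; on text columns SQLite converts them to 0 instead of concatenating

Fix: Use the || operator for string concatenation

Corrected query:
SELECT author || ': ' || title AS label FROM books

Result:
label                             
----------------------------------
Le Guin: A Wizard of Earthsea     
Austen: Persuasion                
Austen: Mansfield Park            
Le Guin: The Left Hand of Darkness
Le Guin: The Lathe of Heaven      
Le Guin: A Wizard of Earthsea     
Le Guin: A Wizard of Earthsea     
Le Guin: The Lathe of Heaven      
Austen: Sense and Sensibility     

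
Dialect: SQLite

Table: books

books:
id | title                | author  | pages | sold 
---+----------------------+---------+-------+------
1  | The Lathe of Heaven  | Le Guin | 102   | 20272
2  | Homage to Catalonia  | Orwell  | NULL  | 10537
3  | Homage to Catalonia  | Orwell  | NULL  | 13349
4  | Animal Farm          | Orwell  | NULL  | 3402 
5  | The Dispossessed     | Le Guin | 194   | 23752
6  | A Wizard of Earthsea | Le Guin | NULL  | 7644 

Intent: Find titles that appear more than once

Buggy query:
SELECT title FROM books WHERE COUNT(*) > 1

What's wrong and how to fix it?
Bug: COUNT(*) is an aggregate and cannot be used in WHERE

Fix: GROUP BY title, then filter groups with HAVING COUNT(*) > 1

Corrected query:
SELECT title FROM books GROUP BY title HAVING COUNT(*) > 1

Result:
title              
-------------------
Homage to Catalonia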